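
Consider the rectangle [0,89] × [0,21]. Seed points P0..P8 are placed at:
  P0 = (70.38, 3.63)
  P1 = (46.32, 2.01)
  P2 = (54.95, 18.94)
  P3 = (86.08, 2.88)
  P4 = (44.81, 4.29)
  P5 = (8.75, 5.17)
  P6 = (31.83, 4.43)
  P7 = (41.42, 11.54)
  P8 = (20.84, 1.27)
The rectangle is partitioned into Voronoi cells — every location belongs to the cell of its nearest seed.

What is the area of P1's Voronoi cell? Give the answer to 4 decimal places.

Area of P1's cell: 90.6881

1. box [0,89]×[0,21]: [(0, 0) (89, 0) (89, 21) (0, 21)]
2. ⊥bis P1·P0 via (58.35,2.82): [(0, 0) (58.5399, 0) (57.1259, 21) (0, 21)]  |A|=1214.4907
3. ⊥bis P1·P2 via (50.635,10.475): [(0, 0) (58.5399, 0) (58.0905, 6.6746) (29.9875, 21) (0, 21)]  |A|=1020.1063
4. ⊥bis P1·P3 via (66.2,2.445): [(0, 0) (58.5399, 0) (58.0905, 6.6746) (29.9875, 21) (0, 21)]  |A|=1020.1063
5. ⊥bis P1·P4 via (45.565,3.15): [(40.8087, 0) (58.5399, 0) (58.0905, 6.6746) (54.0199, 8.7495)]  |A|=90.6881
6. ⊥bis P1·P5 via (27.535,3.59): [(40.8087, 0) (58.5399, 0) (58.0905, 6.6746) (54.0199, 8.7495)]  |A|=90.6881
7. ⊥bis P1·P6 via (39.075,3.22): [(40.8087, 0) (58.5399, 0) (58.0905, 6.6746) (54.0199, 8.7495)]  |A|=90.6881
8. ⊥bis P1·P7 via (43.87,6.775): [(40.8087, 0) (58.5399, 0) (58.0905, 6.6746) (54.0199, 8.7495)]  |A|=90.6881
9. ⊥bis P1·P8 via (33.58,1.64): [(40.8087, 0) (58.5399, 0) (58.0905, 6.6746) (54.0199, 8.7495)]  |A|=90.6881
10. canonical 4-gon: [(40.8087, 0) (58.5399, 0) (58.0905, 6.6746) (54.0199, 8.7495)]
11. shoelace: 90.6881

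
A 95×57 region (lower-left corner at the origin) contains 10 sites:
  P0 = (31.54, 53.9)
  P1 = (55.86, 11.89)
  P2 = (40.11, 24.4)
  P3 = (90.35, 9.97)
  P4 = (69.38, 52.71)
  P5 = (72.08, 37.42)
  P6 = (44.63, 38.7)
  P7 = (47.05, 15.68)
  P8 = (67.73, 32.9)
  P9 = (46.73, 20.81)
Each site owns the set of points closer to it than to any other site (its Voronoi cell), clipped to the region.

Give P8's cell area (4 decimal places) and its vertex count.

1. box [0,95]×[0,57]: [(0, 0) (95, 0) (95, 57) (0, 57)]
2. ⊥bis P8·P0 via (49.635,43.4): [(24.4512, 0) (95, 0) (95, 57) (57.5267, 57)]  |A|=3078.629
3. ⊥bis P8·P1 via (61.795,22.395): [(43.4579, 32.7549) (95, 3.6352) (95, 57) (57.5267, 57)]  |A|=1829.5385
4. ⊥bis P8·P2 via (53.92,28.65): [(49.4688, 43.1137) (54.5927, 26.4641) (95, 3.6352) (95, 57) (57.5267, 57)]  |A|=1752.9604
5. ⊥bis P8·P3 via (79.04,21.435): [(49.4688, 43.1137) (54.5927, 26.4641) (73.3789, 15.8504) (95, 37.1792) (95, 57) (57.5267, 57)]  |A|=1390.3313
6. ⊥bis P8·P4 via (68.555,42.805): [(50.1779, 44.3356) (49.4688, 43.1137) (54.5927, 26.4641) (73.3789, 15.8504) (95, 37.1792) (95, 40.6024)]  |A|=785.5556
7. ⊥bis P8·P5 via (69.905,35.16): [(61.3365, 43.4062) (50.1779, 44.3356) (49.4688, 43.1137) (54.5927, 26.4641) (73.3789, 15.8504) (81.5715, 23.9323)]  |A|=463.1592
8. ⊥bis P8·P6 via (56.18,35.8): [(61.3365, 43.4062) (58.1563, 43.6711) (54.1759, 27.8183) (54.5927, 26.4641) (73.3789, 15.8504) (81.5715, 23.9323)]  |A|=390.2981
9. ⊥bis P8·P7 via (57.39,24.29): [(61.3365, 43.4062) (58.1563, 43.6711) (54.2399, 28.073) (56.4565, 25.4111) (73.3789, 15.8504) (81.5715, 23.9323)]  |A|=388.8881
10. ⊥bis P8·P9 via (57.23,26.855): [(61.3365, 43.4062) (58.1563, 43.6711) (54.935, 30.8414) (58.8349, 24.0674) (73.3789, 15.8504) (81.5715, 23.9323)]  |A|=379.4594
11. canonical 6-gon: [(61.3365, 43.4062) (58.1563, 43.6711) (54.935, 30.8414) (58.8349, 24.0674) (73.3789, 15.8504) (81.5715, 23.9323)]
12. shoelace: 379.4594

Area of P8's cell: 379.4594 (6 vertices)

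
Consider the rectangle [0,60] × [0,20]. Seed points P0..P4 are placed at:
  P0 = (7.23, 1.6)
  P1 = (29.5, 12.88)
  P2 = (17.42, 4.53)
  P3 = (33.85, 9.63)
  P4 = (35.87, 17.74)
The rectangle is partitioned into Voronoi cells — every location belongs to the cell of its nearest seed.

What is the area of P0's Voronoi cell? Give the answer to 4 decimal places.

1. box [0,60]×[0,20]: [(0, 0) (60, 0) (60, 20) (0, 20)]
2. ⊥bis P0·P1 via (18.365,7.24): [(0, 0) (22.0321, 0) (11.9019, 20) (0, 20)]  |A|=339.3406
3. ⊥bis P0·P2 via (12.325,3.065): [(0, 0) (13.2063, 0) (7.4556, 20) (0, 20)]  |A|=206.6186
4. ⊥bis P0·P3 via (20.54,5.615): [(0, 0) (13.2063, 0) (7.4556, 20) (0, 20)]  |A|=206.6186
5. ⊥bis P0·P4 via (21.55,9.67): [(0, 0) (13.2063, 0) (7.4556, 20) (0, 20)]  |A|=206.6186
6. canonical 4-gon: [(0, 0) (13.2063, 0) (7.4556, 20) (0, 20)]
7. shoelace: 206.6186

Area of P0's cell: 206.6186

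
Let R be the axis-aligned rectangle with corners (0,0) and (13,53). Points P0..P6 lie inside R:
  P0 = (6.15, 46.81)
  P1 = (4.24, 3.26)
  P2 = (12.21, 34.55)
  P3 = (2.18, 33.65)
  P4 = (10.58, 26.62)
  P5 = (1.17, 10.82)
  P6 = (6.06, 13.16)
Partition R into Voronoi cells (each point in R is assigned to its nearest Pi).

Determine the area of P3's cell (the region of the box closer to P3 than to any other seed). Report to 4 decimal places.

1. box [0,13]×[0,53]: [(0, 0) (13, 0) (13, 53) (0, 53)]
2. ⊥bis P3·P0 via (4.165,40.23): [(0, 41.4865) (0, 0) (13, 0) (13, 37.5647)]  |A|=513.8328
3. ⊥bis P3·P1 via (3.21,18.455): [(0, 41.4865) (0, 18.2374) (13, 19.1186) (13, 37.5647)]  |A|=271.0186
4. ⊥bis P3·P2 via (7.195,34.1): [(6.7139, 39.4611) (0, 41.4865) (0, 18.2374) (8.5663, 18.8181)]  |A|=167.0008
5. ⊥bis P3·P4 via (6.38,30.135): [(7.4374, 31.3985) (6.7139, 39.4611) (0, 41.4865) (0, 22.5117)]  |A|=96.8949
6. ⊥bis P3·P5 via (1.675,22.235): [(7.4374, 31.3985) (6.7139, 39.4611) (0, 41.4865) (0, 22.5117)]  |A|=96.8949
7. ⊥bis P3·P6 via (4.12,23.405): [(0.1125, 22.6461) (7.4374, 31.3985) (6.7139, 39.4611) (0, 41.4865) (0, 22.6248)]  |A|=96.8885
8. canonical 5-gon: [(0.1125, 22.6461) (7.4374, 31.3985) (6.7139, 39.4611) (0, 41.4865) (0, 22.6248)]
9. shoelace: 96.8885

Area of P3's cell: 96.8885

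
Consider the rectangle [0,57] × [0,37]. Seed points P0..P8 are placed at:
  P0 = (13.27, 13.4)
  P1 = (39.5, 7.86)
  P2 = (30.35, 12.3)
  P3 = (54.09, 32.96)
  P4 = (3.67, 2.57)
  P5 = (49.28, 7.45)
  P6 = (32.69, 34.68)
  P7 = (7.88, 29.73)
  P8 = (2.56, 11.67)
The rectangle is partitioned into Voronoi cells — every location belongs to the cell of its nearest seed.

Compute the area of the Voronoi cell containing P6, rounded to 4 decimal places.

1. box [0,57]×[0,37]: [(0, 0) (57, 0) (57, 37) (0, 37)]
2. ⊥bis P6·P0 via (22.98,24.04): [(49.3225, 0) (57, 0) (57, 37) (8.7787, 37)]  |A|=1034.1275
3. ⊥bis P6·P1 via (36.095,21.27): [(28.2094, 19.2677) (57, 26.5781) (57, 37) (8.7787, 37)]  |A|=577.5633
4. ⊥bis P6·P2 via (31.52,23.49): [(22.5556, 24.4273) (40.9535, 22.5037) (57, 26.5781) (57, 37) (8.7787, 37)]  |A|=535.5385
5. ⊥bis P6·P3 via (43.39,33.82): [(22.5556, 24.4273) (40.9535, 22.5037) (42.5123, 22.8994) (43.6456, 37) (8.7787, 37)]  |A|=365.8913
6. ⊥bis P6·P4 via (18.18,18.625): [(22.5556, 24.4273) (40.9535, 22.5037) (42.5123, 22.8994) (43.6456, 37) (8.7787, 37)]  |A|=365.8913
7. ⊥bis P6·P5 via (40.985,21.065): [(22.5556, 24.4273) (40.9535, 22.5037) (42.5123, 22.8994) (43.6456, 37) (8.7787, 37)]  |A|=365.8913
8. ⊥bis P6·P7 via (20.285,32.205): [(21.6768, 25.2293) (22.5556, 24.4273) (40.9535, 22.5037) (42.5123, 22.8994) (43.6456, 37) (19.3283, 37)]  |A|=303.8034
9. ⊥bis P6·P8 via (17.625,23.175): [(21.6768, 25.2293) (22.5556, 24.4273) (40.9535, 22.5037) (42.5123, 22.8994) (43.6456, 37) (19.3283, 37)]  |A|=303.8034
10. canonical 6-gon: [(21.6768, 25.2293) (22.5556, 24.4273) (40.9535, 22.5037) (42.5123, 22.8994) (43.6456, 37) (19.3283, 37)]
11. shoelace: 303.8034

Area of P6's cell: 303.8034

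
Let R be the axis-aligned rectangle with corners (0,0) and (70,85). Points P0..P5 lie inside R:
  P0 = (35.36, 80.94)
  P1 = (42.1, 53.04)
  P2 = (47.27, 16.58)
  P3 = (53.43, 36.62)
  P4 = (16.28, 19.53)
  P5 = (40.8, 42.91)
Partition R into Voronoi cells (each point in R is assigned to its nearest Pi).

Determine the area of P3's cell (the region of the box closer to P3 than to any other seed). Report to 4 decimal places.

Area of P3's cell: 669.2551

1. box [0,70]×[0,85]: [(0, 0) (70, 0) (70, 85) (0, 85)]
2. ⊥bis P3·P0 via (44.395,58.78): [(0, 40.6794) (0, 0) (70, 0) (70, 69.2196)]  |A|=3846.4652
3. ⊥bis P3·P1 via (47.765,44.83): [(0, 11.8716) (0, 0) (70, 0) (70, 60.1724)]  |A|=2521.5396
4. ⊥bis P3·P2 via (50.35,26.6): [(30.2841, 32.768) (70, 20.5599) (70, 60.1724)]  |A|=786.6239
5. ⊥bis P3·P4 via (34.855,28.075): [(32.115, 34.0313) (33.0934, 31.9044) (70, 20.5599) (70, 60.1724)]  |A|=784.059
6. ⊥bis P3·P5 via (47.115,39.765): [(50.6178, 46.7985) (41.8585, 29.2102) (70, 20.5599) (70, 60.1724)]  |A|=669.2551
7. canonical 4-gon: [(50.6178, 46.7985) (41.8585, 29.2102) (70, 20.5599) (70, 60.1724)]
8. shoelace: 669.2551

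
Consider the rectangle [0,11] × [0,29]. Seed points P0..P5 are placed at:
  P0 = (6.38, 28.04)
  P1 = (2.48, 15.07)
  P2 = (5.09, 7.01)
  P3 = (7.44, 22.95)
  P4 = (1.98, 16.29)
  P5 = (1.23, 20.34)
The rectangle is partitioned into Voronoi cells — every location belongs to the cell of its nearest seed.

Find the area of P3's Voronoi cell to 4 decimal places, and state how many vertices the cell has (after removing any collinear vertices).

Area of P3's cell: 56.0873 (5 vertices)

1. box [0,11]×[0,29]: [(0, 0) (11, 0) (11, 29) (0, 29)]
2. ⊥bis P3·P0 via (6.91,25.495): [(0, 24.056) (0, 0) (11, 0) (11, 26.3467)]  |A|=277.215
3. ⊥bis P3·P1 via (4.96,19.01): [(0, 24.056) (0, 22.132) (11, 15.2082) (11, 26.3467)]  |A|=71.8439
4. ⊥bis P3·P2 via (6.265,14.98): [(0, 24.056) (0, 22.132) (11, 15.2082) (11, 26.3467)]  |A|=71.8439
5. ⊥bis P3·P4 via (4.71,19.62): [(0, 24.056) (0, 23.4814) (7.0876, 17.6708) (11, 15.2082) (11, 26.3467)]  |A|=67.0622
6. ⊥bis P3·P5 via (4.335,21.645): [(3.0544, 24.6921) (5.4364, 19.0245) (7.0876, 17.6708) (11, 15.2082) (11, 26.3467)]  |A|=56.0873
7. canonical 5-gon: [(3.0544, 24.6921) (5.4364, 19.0245) (7.0876, 17.6708) (11, 15.2082) (11, 26.3467)]
8. shoelace: 56.0873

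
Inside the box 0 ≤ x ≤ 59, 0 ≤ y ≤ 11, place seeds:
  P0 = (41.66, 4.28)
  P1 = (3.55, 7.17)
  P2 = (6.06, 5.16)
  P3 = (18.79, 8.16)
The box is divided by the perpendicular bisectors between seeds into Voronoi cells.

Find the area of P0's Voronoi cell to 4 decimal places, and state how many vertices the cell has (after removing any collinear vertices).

1. box [0,59]×[0,11]: [(0, 0) (59, 0) (59, 11) (0, 11)]
2. ⊥bis P0·P1 via (22.605,5.725): [(22.1709, 0) (59, 0) (59, 11) (23.005, 11)]  |A|=400.5327
3. ⊥bis P0·P2 via (23.86,4.72): [(23.7433, 0) (59, 0) (59, 11) (24.0152, 11)]  |A|=386.3279
4. ⊥bis P0·P3 via (30.225,6.22): [(29.1697, 0) (59, 0) (59, 11) (31.0359, 11)]  |A|=317.8687
5. canonical 4-gon: [(29.1697, 0) (59, 0) (59, 11) (31.0359, 11)]
6. shoelace: 317.8687

Area of P0's cell: 317.8687 (4 vertices)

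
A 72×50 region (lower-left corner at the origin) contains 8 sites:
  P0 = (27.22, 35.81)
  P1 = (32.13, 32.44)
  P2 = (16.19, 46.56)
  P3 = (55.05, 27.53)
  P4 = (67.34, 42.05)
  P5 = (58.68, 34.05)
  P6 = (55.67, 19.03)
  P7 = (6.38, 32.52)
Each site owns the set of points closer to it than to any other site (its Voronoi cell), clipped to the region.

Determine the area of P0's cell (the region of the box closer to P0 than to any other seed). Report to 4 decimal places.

1. box [0,72]×[0,50]: [(0, 0) (72, 0) (72, 50) (0, 50)]
2. ⊥bis P0·P1 via (29.675,34.125): [(0, 0) (6.2532, 0) (40.5709, 50) (0, 50)]  |A|=1170.6008
3. ⊥bis P0·P2 via (21.705,41.185): [(0, 18.9147) (0, 0) (6.2532, 0) (40.5709, 50) (30.2962, 50)]  |A|=699.7165
4. ⊥bis P0·P3 via (41.135,31.67): [(0, 18.9147) (0, 0) (6.2532, 0) (40.5709, 50) (30.2962, 50)]  |A|=699.7165
5. ⊥bis P0·P4 via (47.28,38.93): [(0, 18.9147) (0, 0) (6.2532, 0) (40.5709, 50) (30.2962, 50)]  |A|=699.7165
6. ⊥bis P0·P5 via (42.95,34.93): [(0, 18.9147) (0, 0) (6.2532, 0) (40.5709, 50) (30.2962, 50)]  |A|=699.7165
7. ⊥bis P0·P6 via (41.445,27.42): [(0, 18.9147) (0, 0) (6.2532, 0) (40.5709, 50) (30.2962, 50)]  |A|=699.7165
8. ⊥bis P0·P7 via (16.8,34.165): [(16.53, 35.8752) (19.2128, 18.8818) (40.5709, 50) (30.2962, 50)]  |A|=295.7786
9. canonical 4-gon: [(16.53, 35.8752) (19.2128, 18.8818) (40.5709, 50) (30.2962, 50)]
10. shoelace: 295.7786

Area of P0's cell: 295.7786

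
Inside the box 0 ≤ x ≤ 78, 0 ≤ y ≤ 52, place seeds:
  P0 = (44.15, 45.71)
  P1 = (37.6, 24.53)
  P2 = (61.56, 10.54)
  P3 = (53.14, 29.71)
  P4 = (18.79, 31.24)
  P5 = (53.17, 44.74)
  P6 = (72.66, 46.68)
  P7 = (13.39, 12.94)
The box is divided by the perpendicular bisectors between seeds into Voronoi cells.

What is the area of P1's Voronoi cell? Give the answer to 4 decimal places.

1. box [0,78]×[0,52]: [(0, 0) (78, 0) (78, 52) (0, 52)]
2. ⊥bis P1·P0 via (40.875,35.12): [(0, 47.7608) (0, 0) (78, 0) (78, 23.6389)]  |A|=2784.5884
3. ⊥bis P1·P2 via (49.58,17.535): [(56.9458, 30.15) (0, 47.7608) (0, 0) (39.3415, 0)]  |A|=1952.961
4. ⊥bis P1·P3 via (45.37,27.12): [(48.9339, 16.4284) (42.9135, 34.4896) (0, 47.7608) (0, 0) (39.3415, 0)]  |A|=1839.3036
5. ⊥bis P1·P4 via (28.195,27.885): [(48.9339, 16.4284) (42.9135, 34.4896) (31.7793, 37.9329) (18.2477, 0) (39.3415, 0)]  |A|=734.307
6. ⊥bis P1·P5 via (45.385,34.635): [(48.9339, 16.4284) (42.9135, 34.4896) (31.7793, 37.9329) (18.2477, 0) (39.3415, 0)]  |A|=734.307
7. ⊥bis P1·P6 via (55.13,35.605): [(48.9339, 16.4284) (42.9135, 34.4896) (31.7793, 37.9329) (18.2477, 0) (39.3415, 0)]  |A|=734.307
8. ⊥bis P1·P7 via (25.495,18.735): [(48.9339, 16.4284) (42.9135, 34.4896) (31.7793, 37.9329) (25.1718, 19.4101) (34.464, 0) (39.3415, 0)]  |A|=576.9273
9. canonical 6-gon: [(48.9339, 16.4284) (42.9135, 34.4896) (31.7793, 37.9329) (25.1718, 19.4101) (34.464, 0) (39.3415, 0)]
10. shoelace: 576.9273

Area of P1's cell: 576.9273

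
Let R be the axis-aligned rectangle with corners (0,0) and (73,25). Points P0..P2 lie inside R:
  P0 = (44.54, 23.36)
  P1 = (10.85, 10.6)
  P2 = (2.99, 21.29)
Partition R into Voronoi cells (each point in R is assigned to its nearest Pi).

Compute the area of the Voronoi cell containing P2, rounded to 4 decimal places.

1. box [0,73]×[0,25]: [(0, 0) (73, 0) (73, 25) (0, 25)]
2. ⊥bis P2·P0 via (23.765,22.325): [(0, 0) (24.8772, 0) (23.6317, 25) (0, 25)]  |A|=606.3619
3. ⊥bis P2·P1 via (6.92,15.945): [(0, 10.857) (19.2353, 25) (0, 25)]  |A|=136.0226
4. canonical 3-gon: [(0, 10.857) (19.2353, 25) (0, 25)]
5. shoelace: 136.0226

Area of P2's cell: 136.0226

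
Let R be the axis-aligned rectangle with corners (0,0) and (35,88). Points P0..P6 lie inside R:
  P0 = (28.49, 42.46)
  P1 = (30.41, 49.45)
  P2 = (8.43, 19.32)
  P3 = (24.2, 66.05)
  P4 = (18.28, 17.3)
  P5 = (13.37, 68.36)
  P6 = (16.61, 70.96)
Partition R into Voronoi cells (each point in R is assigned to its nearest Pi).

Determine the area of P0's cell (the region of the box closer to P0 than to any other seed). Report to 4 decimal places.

Area of P0's cell: 468.6696

1. box [0,35]×[0,88]: [(0, 0) (35, 0) (35, 88) (0, 88)]
2. ⊥bis P0·P1 via (29.45,45.955): [(0, 54.0443) (0, 0) (35, 0) (35, 44.4305)]  |A|=1723.3091
3. ⊥bis P0·P2 via (18.46,30.89): [(0, 54.0443) (0, 46.8929) (35, 16.5515) (35, 44.4305)]  |A|=613.0314
4. ⊥bis P0·P3 via (26.345,54.255): [(10.0327, 51.2885) (0, 49.464) (0, 46.8929) (35, 16.5515) (35, 44.4305)]  |A|=590.055
5. ⊥bis P0·P4 via (23.385,29.88): [(10.0327, 51.2885) (0, 49.464) (0, 46.8929) (16.316, 32.7486) (35, 25.1666) (35, 44.4305)]  |A|=509.573
6. ⊥bis P0·P5 via (20.93,55.41): [(12.6422, 50.5717) (2.5516, 44.681) (16.316, 32.7486) (35, 25.1666) (35, 44.4305)]  |A|=468.6696
7. ⊥bis P0·P6 via (22.55,56.71): [(12.6422, 50.5717) (2.5516, 44.681) (16.316, 32.7486) (35, 25.1666) (35, 44.4305)]  |A|=468.6696
8. canonical 5-gon: [(12.6422, 50.5717) (2.5516, 44.681) (16.316, 32.7486) (35, 25.1666) (35, 44.4305)]
9. shoelace: 468.6696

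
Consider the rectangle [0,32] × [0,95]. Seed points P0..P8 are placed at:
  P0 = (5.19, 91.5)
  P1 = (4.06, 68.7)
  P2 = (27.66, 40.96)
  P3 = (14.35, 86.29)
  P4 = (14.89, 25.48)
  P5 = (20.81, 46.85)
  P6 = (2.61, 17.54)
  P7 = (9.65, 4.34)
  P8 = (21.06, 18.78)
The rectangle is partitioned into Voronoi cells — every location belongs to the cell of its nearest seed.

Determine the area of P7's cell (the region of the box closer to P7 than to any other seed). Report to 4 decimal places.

Area of P7's cell: 258.2319

1. box [0,32]×[0,95]: [(0, 0) (32, 0) (32, 95) (0, 95)]
2. ⊥bis P7·P0 via (7.42,47.92): [(0, 47.5403) (0, 0) (32, 0) (32, 49.1778)]  |A|=1547.4893
3. ⊥bis P7·P1 via (6.855,36.52): [(0, 35.9246) (0, 0) (32, 0) (32, 38.704)]  |A|=1194.0573
4. ⊥bis P7·P2 via (18.655,22.65): [(0, 31.8247) (0, 0) (32, 0) (32, 16.0868)]  |A|=766.584
5. ⊥bis P7·P3 via (12,45.315): [(0, 31.8247) (0, 0) (32, 0) (32, 16.0868)]  |A|=766.584
6. ⊥bis P7·P4 via (12.27,14.91): [(0, 17.9514) (0, 0) (32, 0) (32, 10.0195)]  |A|=447.5341
7. ⊥bis P7·P5 via (15.23,25.595): [(0, 17.9514) (0, 0) (32, 0) (32, 10.0195)]  |A|=447.5341
8. ⊥bis P7·P6 via (6.13,10.94): [(13.1601, 14.6894) (0, 7.6707) (0, 0) (32, 0) (32, 10.0195)]  |A|=379.8866
9. ⊥bis P7·P8 via (15.355,11.56): [(12.106, 14.1272) (0, 7.6707) (0, 0) (29.9848, 0)]  |A|=258.2319
10. canonical 4-gon: [(12.106, 14.1272) (0, 7.6707) (0, 0) (29.9848, 0)]
11. shoelace: 258.2319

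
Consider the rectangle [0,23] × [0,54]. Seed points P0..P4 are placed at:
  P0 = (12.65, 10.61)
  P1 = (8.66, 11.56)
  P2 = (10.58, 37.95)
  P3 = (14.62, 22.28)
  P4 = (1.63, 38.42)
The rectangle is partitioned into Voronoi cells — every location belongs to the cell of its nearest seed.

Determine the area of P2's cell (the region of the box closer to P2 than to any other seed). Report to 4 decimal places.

1. box [0,23]×[0,54]: [(0, 0) (23, 0) (23, 54) (0, 54)]
2. ⊥bis P2·P0 via (11.615,24.28): [(0, 23.4006) (23, 25.142) (23, 54) (0, 54)]  |A|=683.7603
3. ⊥bis P2·P1 via (9.62,24.755): [(0, 25.4549) (13.8367, 24.4482) (23, 25.142) (23, 54) (0, 54)]  |A|=669.5478
4. ⊥bis P2·P3 via (12.6,30.115): [(0, 26.8665) (23, 32.7963) (23, 54) (0, 54)]  |A|=555.8778
5. ⊥bis P2·P4 via (6.105,38.185): [(5.5863, 28.3067) (23, 32.7963) (23, 54) (6.9355, 54)]  |A|=390.9926
6. canonical 4-gon: [(5.5863, 28.3067) (23, 32.7963) (23, 54) (6.9355, 54)]
7. shoelace: 390.9926

Area of P2's cell: 390.9926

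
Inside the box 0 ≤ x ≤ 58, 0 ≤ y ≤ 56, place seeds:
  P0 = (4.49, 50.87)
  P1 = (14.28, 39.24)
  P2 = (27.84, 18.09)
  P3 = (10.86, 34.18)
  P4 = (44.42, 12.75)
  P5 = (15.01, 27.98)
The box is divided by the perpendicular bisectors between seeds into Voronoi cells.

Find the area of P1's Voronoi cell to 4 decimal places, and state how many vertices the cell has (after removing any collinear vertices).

1. box [0,58]×[0,56]: [(0, 0) (58, 0) (58, 56) (0, 56)]
2. ⊥bis P1·P0 via (9.385,45.055): [(0, 37.1548) (0, 0) (58, 0) (58, 56) (22.3871, 56)]  |A|=3037.0557
3. ⊥bis P1·P2 via (21.06,28.665): [(0, 37.1548) (0, 15.1627) (58, 52.3485) (58, 56) (22.3871, 56)]  |A|=1079.2303
4. ⊥bis P1·P3 via (12.57,36.71): [(5.3049, 41.6204) (22.8114, 29.7879) (58, 52.3485) (58, 56) (22.3871, 56)]  |A|=757.9207
5. ⊥bis P1·P4 via (29.35,25.995): [(5.3049, 41.6204) (22.8114, 29.7879) (45.4276, 44.2879) (55.7213, 56) (22.3871, 56)]  |A|=721.6229
6. ⊥bis P1·P5 via (14.645,33.61): [(5.3049, 41.6204) (16.9367, 33.7586) (30.3622, 34.629) (45.4276, 44.2879) (55.7213, 56) (22.3871, 56)]  |A|=692.4123
7. canonical 6-gon: [(5.3049, 41.6204) (16.9367, 33.7586) (30.3622, 34.629) (45.4276, 44.2879) (55.7213, 56) (22.3871, 56)]
8. shoelace: 692.4123

Area of P1's cell: 692.4123 (6 vertices)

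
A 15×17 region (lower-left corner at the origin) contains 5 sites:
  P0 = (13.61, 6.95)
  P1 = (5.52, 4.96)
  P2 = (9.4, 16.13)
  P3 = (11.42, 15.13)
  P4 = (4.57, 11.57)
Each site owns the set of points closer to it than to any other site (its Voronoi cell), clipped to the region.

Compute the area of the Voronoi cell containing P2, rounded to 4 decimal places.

1. box [0,15]×[0,17]: [(0, 0) (15, 0) (15, 17) (0, 17)]
2. ⊥bis P2·P0 via (11.505,11.54): [(0, 6.2637) (15, 13.1428) (15, 17) (0, 17)]  |A|=109.4507
3. ⊥bis P2·P1 via (7.46,10.545): [(0, 13.1363) (8.5271, 10.1743) (15, 13.1428) (15, 17) (0, 17)]  |A|=80.1492
4. ⊥bis P2·P3 via (10.41,15.63): [(0, 13.1363) (7.8292, 10.4168) (11.0882, 17) (0, 17)]  |A|=51.623
5. ⊥bis P2·P4 via (6.985,13.85): [(8.6538, 12.0824) (11.0882, 17) (4.0111, 17)]  |A|=17.4012
6. canonical 3-gon: [(8.6538, 12.0824) (11.0882, 17) (4.0111, 17)]
7. shoelace: 17.4012

Area of P2's cell: 17.4012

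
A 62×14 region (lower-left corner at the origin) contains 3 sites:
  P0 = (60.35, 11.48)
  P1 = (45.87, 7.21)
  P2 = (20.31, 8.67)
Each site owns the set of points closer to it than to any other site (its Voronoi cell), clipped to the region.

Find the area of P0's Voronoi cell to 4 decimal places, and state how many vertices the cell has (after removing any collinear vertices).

Area of P0's cell: 114.7788 (4 vertices)

1. box [0,62]×[0,14]: [(0, 0) (62, 0) (62, 14) (0, 14)]
2. ⊥bis P0·P1 via (53.11,9.345): [(55.8657, 0) (62, 0) (62, 14) (51.7373, 14)]  |A|=114.7788
3. ⊥bis P0·P2 via (40.33,10.075): [(55.8657, 0) (62, 0) (62, 14) (51.7373, 14)]  |A|=114.7788
4. canonical 4-gon: [(55.8657, 0) (62, 0) (62, 14) (51.7373, 14)]
5. shoelace: 114.7788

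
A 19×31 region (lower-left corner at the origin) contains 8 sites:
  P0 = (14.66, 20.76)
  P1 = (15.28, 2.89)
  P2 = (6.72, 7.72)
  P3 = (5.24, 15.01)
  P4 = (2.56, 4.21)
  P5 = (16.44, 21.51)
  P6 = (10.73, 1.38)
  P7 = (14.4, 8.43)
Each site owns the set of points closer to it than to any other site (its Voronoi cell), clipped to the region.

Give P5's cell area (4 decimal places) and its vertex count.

Area of P5's cell: 68.1773 (4 vertices)

1. box [0,19]×[0,31]: [(0, 0) (19, 0) (19, 31) (0, 31)]
2. ⊥bis P5·P0 via (15.55,21.135): [(19, 12.947) (19, 31) (11.3934, 31)]  |A|=68.661
3. ⊥bis P5·P1 via (15.86,12.2): [(19, 12.947) (19, 31) (11.3934, 31)]  |A|=68.661
4. ⊥bis P5·P2 via (11.58,14.615): [(19, 12.947) (19, 31) (11.3934, 31)]  |A|=68.661
5. ⊥bis P5·P3 via (10.84,18.26): [(19, 12.947) (19, 31) (11.3934, 31)]  |A|=68.661
6. ⊥bis P5·P4 via (9.5,12.86): [(19, 12.947) (19, 31) (11.3934, 31)]  |A|=68.661
7. ⊥bis P5·P6 via (13.585,11.445): [(19, 12.947) (19, 31) (11.3934, 31)]  |A|=68.661
8. ⊥bis P5·P7 via (15.42,14.97): [(18.3395, 14.5147) (19, 14.4117) (19, 31) (11.3934, 31)]  |A|=68.1773
9. canonical 4-gon: [(18.3395, 14.5147) (19, 14.4117) (19, 31) (11.3934, 31)]
10. shoelace: 68.1773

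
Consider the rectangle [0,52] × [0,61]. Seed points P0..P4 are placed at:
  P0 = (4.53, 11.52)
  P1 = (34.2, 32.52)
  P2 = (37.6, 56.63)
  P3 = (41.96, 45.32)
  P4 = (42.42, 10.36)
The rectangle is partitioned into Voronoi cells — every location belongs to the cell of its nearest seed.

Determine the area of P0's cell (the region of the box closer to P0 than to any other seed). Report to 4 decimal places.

Area of P0's cell: 768.4754

1. box [0,52]×[0,61]: [(0, 0) (52, 0) (52, 61) (0, 61)]
2. ⊥bis P0·P1 via (19.365,22.02): [(0, 49.38) (0, 0) (34.9504, 0)]  |A|=862.926
3. ⊥bis P0·P2 via (21.065,34.075): [(0, 49.38) (0, 0) (34.9504, 0)]  |A|=862.926
4. ⊥bis P0·P3 via (23.245,28.42): [(0, 49.38) (0, 0) (34.9504, 0)]  |A|=862.926
5. ⊥bis P0·P4 via (23.475,10.94): [(23.6297, 15.9945) (0, 49.38) (0, 0) (23.1401, 0)]  |A|=768.4754
6. canonical 4-gon: [(23.6297, 15.9945) (0, 49.38) (0, 0) (23.1401, 0)]
7. shoelace: 768.4754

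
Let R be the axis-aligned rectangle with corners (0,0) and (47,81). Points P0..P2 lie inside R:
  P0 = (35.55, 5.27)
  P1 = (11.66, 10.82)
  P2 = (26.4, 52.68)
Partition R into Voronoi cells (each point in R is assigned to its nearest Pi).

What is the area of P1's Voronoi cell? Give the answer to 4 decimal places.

Area of P1's cell: 854.4294

1. box [0,47]×[0,81]: [(0, 0) (47, 0) (47, 81) (0, 81)]
2. ⊥bis P1·P0 via (23.605,8.045): [(0, 0) (21.736, 0) (40.5535, 81) (0, 81)]  |A|=2522.7269
3. ⊥bis P1·P2 via (19.03,31.75): [(0, 38.451) (0, 0) (21.736, 0) (28.3496, 28.4683)]  |A|=854.4294
4. canonical 4-gon: [(0, 38.451) (0, 0) (21.736, 0) (28.3496, 28.4683)]
5. shoelace: 854.4294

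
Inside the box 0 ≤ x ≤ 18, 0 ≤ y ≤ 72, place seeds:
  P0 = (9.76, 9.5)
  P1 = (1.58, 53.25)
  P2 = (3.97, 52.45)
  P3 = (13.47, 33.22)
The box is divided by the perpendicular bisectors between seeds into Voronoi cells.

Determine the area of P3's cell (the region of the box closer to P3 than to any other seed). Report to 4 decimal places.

Area of P3's cell: 381.6777

1. box [0,18]×[0,72]: [(0, 0) (18, 0) (18, 72) (0, 72)]
2. ⊥bis P3·P0 via (11.615,21.36): [(0, 23.1767) (18, 20.3613) (18, 72) (0, 72)]  |A|=904.1579
3. ⊥bis P3·P1 via (7.525,43.235): [(0, 38.7681) (0, 23.1767) (18, 20.3613) (18, 49.4531)]  |A|=402.1482
4. ⊥bis P3·P2 via (8.72,42.835): [(0, 38.5271) (0, 23.1767) (18, 20.3613) (18, 47.4195)]  |A|=381.6777
5. canonical 4-gon: [(0, 38.5271) (0, 23.1767) (18, 20.3613) (18, 47.4195)]
6. shoelace: 381.6777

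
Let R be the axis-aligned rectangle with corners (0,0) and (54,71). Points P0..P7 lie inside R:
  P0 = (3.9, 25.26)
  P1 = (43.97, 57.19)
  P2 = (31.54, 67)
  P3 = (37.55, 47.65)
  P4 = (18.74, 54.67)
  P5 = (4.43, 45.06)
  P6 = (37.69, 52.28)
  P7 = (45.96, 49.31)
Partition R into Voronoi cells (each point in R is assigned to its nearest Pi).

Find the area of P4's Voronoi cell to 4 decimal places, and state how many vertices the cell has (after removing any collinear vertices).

1. box [0,54]×[0,71]: [(0, 0) (54, 0) (54, 71) (0, 71)]
2. ⊥bis P4·P0 via (11.32,39.965): [(0, 45.677) (54, 18.4291) (54, 71) (0, 71)]  |A|=2103.1367
3. ⊥bis P4·P1 via (31.355,55.93): [(0, 45.677) (34.0976, 28.4717) (29.8498, 71) (0, 71)]  |A|=1066.4581
4. ⊥bis P4·P2 via (25.14,60.835): [(0, 45.677) (34.0976, 28.4717) (31.5274, 54.2041) (15.3482, 71) (0, 71)]  |A|=944.6751
5. ⊥bis P4·P3 via (28.145,51.16): [(0, 45.677) (21.9628, 34.5948) (29.9084, 55.8849) (15.3482, 71) (0, 71)]  |A|=772.5026
6. ⊥bis P4·P5 via (11.585,49.865): [(0, 67.1159) (21.7769, 34.6886) (21.9628, 34.5948) (29.9084, 55.8849) (15.3482, 71) (0, 71)]  |A|=539.0661
7. ⊥bis P4·P6 via (28.215,53.475): [(0, 67.1159) (21.7769, 34.6886) (21.9628, 34.5948) (27.8097, 50.2616) (28.6798, 57.1603) (15.3482, 71) (0, 71)]  |A|=534.2735
8. ⊥bis P4·P7 via (32.35,51.99): [(0, 67.1159) (21.7769, 34.6886) (21.9628, 34.5948) (27.8097, 50.2616) (28.6798, 57.1603) (15.3482, 71) (0, 71)]  |A|=534.2735
9. canonical 7-gon: [(0, 67.1159) (21.7769, 34.6886) (21.9628, 34.5948) (27.8097, 50.2616) (28.6798, 57.1603) (15.3482, 71) (0, 71)]
10. shoelace: 534.2735

Area of P4's cell: 534.2735 (7 vertices)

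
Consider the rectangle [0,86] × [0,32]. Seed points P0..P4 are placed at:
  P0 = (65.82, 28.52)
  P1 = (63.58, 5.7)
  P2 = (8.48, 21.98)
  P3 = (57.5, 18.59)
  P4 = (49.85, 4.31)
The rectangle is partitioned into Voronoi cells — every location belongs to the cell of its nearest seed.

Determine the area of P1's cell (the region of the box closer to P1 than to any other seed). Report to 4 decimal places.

1. box [0,86]×[0,32]: [(0, 0) (86, 0) (86, 32) (0, 32)]
2. ⊥bis P1·P0 via (64.7,17.11): [(0, 23.4609) (0, 0) (86, 0) (86, 15.0192)]  |A|=1654.6453
3. ⊥bis P1·P2 via (36.03,13.84): [(37.777, 19.7527) (31.9408, 0) (86, 0) (86, 15.0192)]  |A|=896.0445
4. ⊥bis P1·P3 via (60.54,12.145): [(69.9695, 16.5927) (34.7918, 0) (86, 0) (86, 15.0192)]  |A|=545.2249
5. ⊥bis P1·P4 via (56.715,5.005): [(69.9695, 16.5927) (56.1994, 10.0976) (57.2217, 0) (86, 0) (86, 15.0192)]  |A|=431.9805
6. canonical 5-gon: [(69.9695, 16.5927) (56.1994, 10.0976) (57.2217, 0) (86, 0) (86, 15.0192)]
7. shoelace: 431.9805

Area of P1's cell: 431.9805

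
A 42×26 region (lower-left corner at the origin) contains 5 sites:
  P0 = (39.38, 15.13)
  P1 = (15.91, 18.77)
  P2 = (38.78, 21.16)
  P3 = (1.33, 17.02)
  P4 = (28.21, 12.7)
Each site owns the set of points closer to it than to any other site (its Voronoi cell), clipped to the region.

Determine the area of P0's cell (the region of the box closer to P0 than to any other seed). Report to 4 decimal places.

Area of P0's cell: 128.3136

1. box [0,42]×[0,26]: [(0, 0) (42, 0) (42, 26) (0, 26)]
2. ⊥bis P0·P1 via (27.645,16.95): [(25.0162, 0) (42, 0) (42, 26) (29.0486, 26)]  |A|=389.1579
3. ⊥bis P0·P2 via (39.08,18.145): [(27.654, 17.0081) (25.0162, 0) (42, 0) (42, 18.4355)]  |A|=276.6691
4. ⊥bis P0·P3 via (20.355,16.075): [(27.654, 17.0081) (25.0162, 0) (42, 0) (42, 18.4355)]  |A|=276.6691
5. ⊥bis P0·P4 via (33.795,13.915): [(33.0063, 17.5406) (36.8222, 0) (42, 0) (42, 18.4355)]  |A|=128.3136
6. canonical 4-gon: [(33.0063, 17.5406) (36.8222, 0) (42, 0) (42, 18.4355)]
7. shoelace: 128.3136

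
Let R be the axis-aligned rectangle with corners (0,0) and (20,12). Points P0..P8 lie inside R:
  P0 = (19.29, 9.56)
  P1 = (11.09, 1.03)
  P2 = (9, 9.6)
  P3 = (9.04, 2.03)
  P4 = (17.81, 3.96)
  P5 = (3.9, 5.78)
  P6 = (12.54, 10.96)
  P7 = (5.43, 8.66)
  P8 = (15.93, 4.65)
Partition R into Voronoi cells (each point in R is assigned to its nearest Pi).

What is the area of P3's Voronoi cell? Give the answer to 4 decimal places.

Area of P3's cell: 28.8185

1. box [0,20]×[0,12]: [(0, 0) (20, 0) (20, 12) (0, 12)]
2. ⊥bis P3·P0 via (14.165,5.795): [(0, 0) (18.4222, 0) (9.6066, 12) (0, 12)]  |A|=168.1728
3. ⊥bis P3·P1 via (10.065,1.53): [(0, 0) (9.3187, 0) (12.9514, 7.447) (9.6066, 12) (0, 12)]  |A|=134.2756
4. ⊥bis P3·P2 via (9.02,5.815): [(0, 5.7673) (0, 0) (9.3187, 0) (12.1633, 5.8316)]  |A|=62.2465
5. ⊥bis P3·P4 via (13.425,2.995): [(0, 5.7673) (0, 0) (9.3187, 0) (12.1633, 5.8316)]  |A|=62.2465
6. ⊥bis P3·P5 via (6.47,3.905): [(7.859, 5.8089) (3.621, 0) (9.3187, 0) (12.1633, 5.8316)]  |A|=29.0667
7. ⊥bis P3·P6 via (10.79,6.495): [(7.859, 5.8089) (3.621, 0) (9.3187, 0) (12.1633, 5.8316)]  |A|=29.0667
8. ⊥bis P3·P7 via (7.235,5.345): [(8.0892, 5.8101) (7.7088, 5.603) (3.621, 0) (9.3187, 0) (12.1633, 5.8316)]  |A|=29.0431
9. ⊥bis P3·P8 via (12.485,3.34): [(11.5388, 5.8283) (8.0892, 5.8101) (7.7088, 5.603) (3.621, 0) (9.3187, 0) (11.8117, 5.1107)]  |A|=28.8185
10. canonical 6-gon: [(11.5388, 5.8283) (8.0892, 5.8101) (7.7088, 5.603) (3.621, 0) (9.3187, 0) (11.8117, 5.1107)]
11. shoelace: 28.8185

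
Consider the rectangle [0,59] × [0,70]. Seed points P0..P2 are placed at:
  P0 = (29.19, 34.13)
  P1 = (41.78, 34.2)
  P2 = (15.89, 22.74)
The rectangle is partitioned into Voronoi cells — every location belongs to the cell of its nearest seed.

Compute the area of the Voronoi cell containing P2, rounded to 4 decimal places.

Area of P2's cell: 1247.8125

1. box [0,59]×[0,70]: [(0, 0) (59, 0) (59, 70) (0, 70)]
2. ⊥bis P2·P0 via (22.54,28.435): [(0, 54.7548) (0, 0) (46.8915, 0)]  |A|=1283.7657
3. ⊥bis P2·P1 via (28.835,28.47): [(35.6017, 13.183) (0, 54.7548) (0, 0) (41.437, 0)]  |A|=1247.8125
4. canonical 4-gon: [(35.6017, 13.183) (0, 54.7548) (0, 0) (41.437, 0)]
5. shoelace: 1247.8125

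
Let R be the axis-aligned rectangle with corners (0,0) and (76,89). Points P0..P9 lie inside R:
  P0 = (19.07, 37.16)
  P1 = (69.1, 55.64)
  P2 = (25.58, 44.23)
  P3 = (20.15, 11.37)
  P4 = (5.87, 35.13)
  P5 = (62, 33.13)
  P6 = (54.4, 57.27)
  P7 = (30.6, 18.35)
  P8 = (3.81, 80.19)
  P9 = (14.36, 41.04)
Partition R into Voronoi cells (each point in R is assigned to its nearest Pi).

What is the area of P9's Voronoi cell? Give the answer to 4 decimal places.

Area of P9's cell: 324.3172

1. box [0,76]×[0,89]: [(0, 0) (76, 0) (76, 89) (0, 89)]
2. ⊥bis P9·P0 via (16.715,39.1): [(0, 18.8094) (57.8216, 89) (0, 89)]  |A|=2029.2667
3. ⊥bis P9·P1 via (41.73,48.34): [(0, 18.8094) (37.4735, 64.2991) (30.8854, 89) (0, 89)]  |A|=1696.5917
4. ⊥bis P9·P2 via (19.97,42.635): [(0, 18.8094) (19.882, 42.9445) (6.7878, 89) (0, 89)]  |A|=854.073
5. ⊥bis P9·P3 via (17.255,26.205): [(0, 22.8377) (3.9542, 23.6094) (19.882, 42.9445) (6.7878, 89) (0, 89)]  |A|=846.1086
6. ⊥bis P9·P4 via (10.115,38.085): [(0, 52.6157) (12.7549, 34.2927) (19.882, 42.9445) (6.7878, 89) (0, 89)]  |A|=638.4756
7. ⊥bis P9·P5 via (38.18,37.085): [(0, 52.6157) (12.7549, 34.2927) (19.882, 42.9445) (6.7878, 89) (0, 89)]  |A|=638.4756
8. ⊥bis P9·P6 via (34.38,49.155): [(0, 52.6157) (12.7549, 34.2927) (19.882, 42.9445) (6.7878, 89) (0, 89)]  |A|=638.4756
9. ⊥bis P9·P7 via (22.48,29.695): [(0, 52.6157) (12.7549, 34.2927) (19.882, 42.9445) (6.7878, 89) (0, 89)]  |A|=638.4756
10. ⊥bis P9·P8 via (9.085,60.615): [(0, 58.1668) (0, 52.6157) (12.7549, 34.2927) (19.882, 42.9445) (14.4472, 62.06)]  |A|=324.3172
11. canonical 5-gon: [(0, 58.1668) (0, 52.6157) (12.7549, 34.2927) (19.882, 42.9445) (14.4472, 62.06)]
12. shoelace: 324.3172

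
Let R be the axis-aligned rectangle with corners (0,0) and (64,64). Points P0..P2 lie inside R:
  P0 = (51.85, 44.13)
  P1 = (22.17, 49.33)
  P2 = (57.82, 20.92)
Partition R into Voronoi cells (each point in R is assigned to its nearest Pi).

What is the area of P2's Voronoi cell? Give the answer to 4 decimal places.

1. box [0,64]×[0,64]: [(0, 0) (64, 0) (64, 64) (0, 64)]
2. ⊥bis P2·P0 via (54.835,32.525): [(0, 18.4205) (0, 0) (64, 0) (64, 34.8824)]  |A|=1705.6932
3. ⊥bis P2·P1 via (39.995,35.125): [(33.5626, 27.0534) (12.0034, 0) (64, 0) (64, 34.8824)]  |A|=1234.2067
4. canonical 4-gon: [(33.5626, 27.0534) (12.0034, 0) (64, 0) (64, 34.8824)]
5. shoelace: 1234.2067

Area of P2's cell: 1234.2067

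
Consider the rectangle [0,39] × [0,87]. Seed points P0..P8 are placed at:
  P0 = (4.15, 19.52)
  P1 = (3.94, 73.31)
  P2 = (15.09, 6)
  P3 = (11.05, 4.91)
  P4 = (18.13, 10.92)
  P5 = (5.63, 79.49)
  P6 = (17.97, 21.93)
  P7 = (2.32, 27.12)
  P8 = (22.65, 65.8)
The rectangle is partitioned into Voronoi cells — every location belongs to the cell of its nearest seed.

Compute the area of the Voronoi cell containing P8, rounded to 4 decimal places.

Area of P8's cell: 1116.9548

1. box [0,39]×[0,87]: [(0, 0) (39, 0) (39, 87) (0, 87)]
2. ⊥bis P8·P0 via (13.4,42.66): [(0, 48.0165) (39, 32.4266) (39, 87) (0, 87)]  |A|=1824.3583
3. ⊥bis P8·P1 via (13.295,69.555): [(4.0068, 46.4149) (39, 32.4266) (39, 87) (20.2972, 87)]  |A|=1334.3758
4. ⊥bis P8·P2 via (18.87,35.9): [(4.0068, 46.4149) (35.6029, 33.7846) (39, 33.3551) (39, 87) (20.2972, 87)]  |A|=1332.7987
5. ⊥bis P8·P3 via (16.85,35.355): [(4.0068, 46.4149) (35.6029, 33.7846) (39, 33.3551) (39, 87) (20.2972, 87)]  |A|=1332.7987
6. ⊥bis P8·P4 via (20.39,38.36): [(4.0068, 46.4149) (25.1345, 37.9692) (39, 36.8273) (39, 87) (20.2972, 87)]  |A|=1303.8675
7. ⊥bis P8·P5 via (14.14,72.645): [(14.929, 73.626) (4.0068, 46.4149) (25.1345, 37.9692) (39, 36.8273) (39, 87) (25.6864, 87)]  |A|=1267.8301
8. ⊥bis P8·P6 via (20.31,43.865): [(14.929, 73.626) (4.0068, 46.4149) (6.7729, 45.3091) (39, 41.8712) (39, 87) (25.6864, 87)]  |A|=1146.1534
9. ⊥bis P8·P7 via (12.485,46.46): [(14.929, 73.626) (5.4988, 50.1319) (16.6869, 44.2515) (39, 41.8712) (39, 87) (25.6864, 87)]  |A|=1116.9548
10. canonical 6-gon: [(14.929, 73.626) (5.4988, 50.1319) (16.6869, 44.2515) (39, 41.8712) (39, 87) (25.6864, 87)]
11. shoelace: 1116.9548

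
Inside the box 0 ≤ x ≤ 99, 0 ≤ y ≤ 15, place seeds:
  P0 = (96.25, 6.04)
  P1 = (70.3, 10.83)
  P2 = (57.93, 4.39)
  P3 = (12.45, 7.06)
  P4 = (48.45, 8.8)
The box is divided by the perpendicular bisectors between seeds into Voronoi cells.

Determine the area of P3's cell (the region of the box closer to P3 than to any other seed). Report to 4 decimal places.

Area of P3's cell: 457.0618

1. box [0,99]×[0,15]: [(0, 0) (99, 0) (99, 15) (0, 15)]
2. ⊥bis P3·P0 via (54.35,6.55): [(0, 0) (54.2703, 0) (54.4529, 15) (0, 15)]  |A|=815.4234
3. ⊥bis P3·P1 via (41.375,8.945): [(0, 0) (41.9579, 0) (40.9804, 15) (0, 15)]  |A|=622.0375
4. ⊥bis P3·P2 via (35.19,5.725): [(0, 0) (34.8539, 0) (35.7345, 15) (0, 15)]  |A|=529.4131
5. ⊥bis P3·P4 via (30.45,7.93): [(0, 0) (30.8333, 0) (30.1083, 15) (0, 15)]  |A|=457.0618
6. canonical 4-gon: [(0, 0) (30.8333, 0) (30.1083, 15) (0, 15)]
7. shoelace: 457.0618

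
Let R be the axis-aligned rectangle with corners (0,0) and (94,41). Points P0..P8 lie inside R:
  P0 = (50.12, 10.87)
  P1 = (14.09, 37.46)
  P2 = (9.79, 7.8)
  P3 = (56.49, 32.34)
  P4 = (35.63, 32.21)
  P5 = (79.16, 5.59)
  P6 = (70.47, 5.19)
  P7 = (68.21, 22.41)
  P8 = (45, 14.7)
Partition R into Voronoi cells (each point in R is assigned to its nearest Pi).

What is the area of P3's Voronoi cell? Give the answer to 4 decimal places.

1. box [0,94]×[0,41]: [(0, 0) (94, 0) (94, 41) (0, 41)]
2. ⊥bis P3·P0 via (53.305,21.605): [(0, 37.4202) (94, 9.5311) (94, 41) (0, 41)]  |A|=1647.2889
3. ⊥bis P3·P1 via (35.29,34.9): [(34.3632, 27.2249) (94, 9.5311) (94, 41) (36.0266, 41)]  |A|=1337.6476
4. ⊥bis P3·P2 via (33.14,20.07): [(34.3632, 27.2249) (94, 9.5311) (94, 41) (36.0266, 41)]  |A|=1337.6476
5. ⊥bis P3·P4 via (46.06,32.275): [(46.1132, 23.7388) (94, 9.5311) (94, 41) (46.0056, 41)]  |A|=1167.6943
6. ⊥bis P3·P5 via (67.825,18.965): [(46.1132, 23.7388) (66.3672, 17.7295) (93.8257, 41) (46.0056, 41)]  |A|=730.8791
7. ⊥bis P3·P6 via (63.48,18.765): [(46.1132, 23.7388) (63.2596, 18.6515) (73.9512, 24.1568) (93.8257, 41) (46.0056, 41)]  |A|=717.3964
8. ⊥bis P3·P7 via (62.35,27.375): [(46.1132, 23.7388) (56.6263, 20.6196) (73.894, 41) (46.0056, 41)]  |A|=374.756
9. ⊥bis P3·P8 via (50.745,23.52): [(46.0957, 26.5484) (54.0029, 21.3979) (56.6263, 20.6196) (73.894, 41) (46.0056, 41)]  |A|=363.693
10. canonical 5-gon: [(46.0957, 26.5484) (54.0029, 21.3979) (56.6263, 20.6196) (73.894, 41) (46.0056, 41)]
11. shoelace: 363.693

Area of P3's cell: 363.6930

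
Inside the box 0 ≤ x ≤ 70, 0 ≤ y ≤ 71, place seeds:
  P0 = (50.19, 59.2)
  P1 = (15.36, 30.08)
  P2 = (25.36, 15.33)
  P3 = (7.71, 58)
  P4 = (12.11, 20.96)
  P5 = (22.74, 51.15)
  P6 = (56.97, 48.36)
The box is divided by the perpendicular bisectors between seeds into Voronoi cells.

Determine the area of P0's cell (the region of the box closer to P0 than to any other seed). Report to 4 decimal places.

Area of P0's cell: 603.3421

1. box [0,70]×[0,71]: [(0, 0) (70, 0) (70, 71) (0, 71)]
2. ⊥bis P0·P1 via (32.775,44.64): [(70, 0.1157) (70, 71) (10.7364, 71)]  |A|=2100.4273
3. ⊥bis P0·P2 via (37.775,37.265): [(39.9883, 36.0123) (70, 19.026) (70, 71) (10.7364, 71)]  |A|=1816.663
4. ⊥bis P0·P3 via (28.95,58.6): [(29.2244, 48.8868) (39.9883, 36.0123) (70, 19.026) (70, 71) (28.5997, 71)]  |A|=1619.1562
5. ⊥bis P0·P4 via (31.15,40.08): [(29.2244, 48.8868) (39.9883, 36.0123) (70, 19.026) (70, 71) (28.5997, 71)]  |A|=1619.1562
6. ⊥bis P0·P5 via (36.465,55.175): [(42.5019, 34.5896) (70, 19.026) (70, 71) (31.8242, 71)]  |A|=1409.5926
7. ⊥bis P0·P6 via (53.58,53.78): [(39.4634, 44.9506) (70, 64.0501) (70, 71) (31.8242, 71)]  |A|=603.3421
8. canonical 4-gon: [(39.4634, 44.9506) (70, 64.0501) (70, 71) (31.8242, 71)]
9. shoelace: 603.3421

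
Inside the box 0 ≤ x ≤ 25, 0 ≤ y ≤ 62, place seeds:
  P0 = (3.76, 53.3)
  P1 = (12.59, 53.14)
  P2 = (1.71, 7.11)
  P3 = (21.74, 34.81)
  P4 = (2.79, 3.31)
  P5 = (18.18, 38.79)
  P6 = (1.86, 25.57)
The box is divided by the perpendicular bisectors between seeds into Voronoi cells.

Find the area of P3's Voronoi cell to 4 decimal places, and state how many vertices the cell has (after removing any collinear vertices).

1. box [0,25]×[0,62]: [(0, 0) (25, 0) (25, 62) (0, 62)]
2. ⊥bis P3·P0 via (12.75,44.055): [(0, 31.6567) (0, 0) (25, 0) (25, 55.9671)]  |A|=1095.2974
3. ⊥bis P3·P1 via (17.165,43.975): [(7.9239, 39.362) (0, 31.6567) (0, 0) (25, 0) (25, 47.8861)]  |A|=1026.3012
4. ⊥bis P3·P2 via (11.725,20.96): [(7.9239, 39.362) (0, 31.6567) (0, 29.4384) (25, 11.3608) (25, 47.8861)]  |A|=516.3113
5. ⊥bis P3·P4 via (12.265,19.06): [(7.9239, 39.362) (0, 31.6567) (0, 29.4384) (24.6873, 11.5869) (25, 11.3988) (25, 47.8861)]  |A|=516.3054
6. ⊥bis P3·P5 via (19.96,36.8): [(6.4863, 24.7481) (24.6873, 11.5869) (25, 11.3988) (25, 41.3081)]  |A|=277.2124
7. ⊥bis P3·P6 via (11.8,30.19): [(12.0262, 29.7034) (18.2997, 16.2058) (24.6873, 11.5869) (25, 11.3988) (25, 41.3081)]  |A|=224.2814
8. canonical 5-gon: [(12.0262, 29.7034) (18.2997, 16.2058) (24.6873, 11.5869) (25, 11.3988) (25, 41.3081)]
9. shoelace: 224.2814

Area of P3's cell: 224.2814 (5 vertices)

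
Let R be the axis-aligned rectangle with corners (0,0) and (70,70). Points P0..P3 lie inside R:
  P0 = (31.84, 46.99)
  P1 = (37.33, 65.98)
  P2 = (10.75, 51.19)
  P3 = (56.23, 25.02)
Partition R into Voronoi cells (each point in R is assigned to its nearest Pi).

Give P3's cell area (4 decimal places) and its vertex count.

1. box [0,70]×[0,70]: [(0, 0) (70, 0) (70, 70) (0, 70)]
2. ⊥bis P3·P0 via (44.035,36.005): [(11.6025, 0) (70, 0) (70, 64.8301)]  |A|=1892.958
3. ⊥bis P3·P1 via (46.78,45.5): [(56.7189, 50.0861) (11.6025, 0) (70, 0) (70, 56.2143)]  |A|=1835.7449
4. ⊥bis P3·P2 via (33.49,38.105): [(56.7189, 50.0861) (11.6025, 0) (70, 0) (70, 56.2143)]  |A|=1835.7449
5. canonical 4-gon: [(56.7189, 50.0861) (11.6025, 0) (70, 0) (70, 56.2143)]
6. shoelace: 1835.7449

Area of P3's cell: 1835.7449 (4 vertices)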